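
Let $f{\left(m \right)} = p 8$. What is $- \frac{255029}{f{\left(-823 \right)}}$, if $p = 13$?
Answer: $- \frac{255029}{104} \approx -2452.2$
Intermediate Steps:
$f{\left(m \right)} = 104$ ($f{\left(m \right)} = 13 \cdot 8 = 104$)
$- \frac{255029}{f{\left(-823 \right)}} = - \frac{255029}{104}$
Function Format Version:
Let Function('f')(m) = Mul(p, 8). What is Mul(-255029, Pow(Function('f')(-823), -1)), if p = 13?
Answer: Rational(-255029, 104) ≈ -2452.2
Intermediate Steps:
Function('f')(m) = 104 (Function('f')(m) = Mul(13, 8) = 104)
Mul(-255029, Pow(Function('f')(-823), -1)) = Mul(-255029, Pow(104, -1)) = Mul(-255029, Rational(1, 104)) = Rational(-255029, 104)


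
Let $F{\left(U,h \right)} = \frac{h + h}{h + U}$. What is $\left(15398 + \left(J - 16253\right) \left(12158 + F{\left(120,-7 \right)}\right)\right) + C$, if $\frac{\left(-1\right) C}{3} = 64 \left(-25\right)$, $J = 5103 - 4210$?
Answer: $- \frac{21099900026}{113} \approx -1.8672 \cdot 10^{8}$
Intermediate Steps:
$F{\left(U,h \right)} = \frac{2 h}{U + h}$
$J = 893$ ($J = 5103 - 4210 = 893$)
$C = 4800$ ($C = - 3 \cdot 64 \left(-25\right) = \left(-3\right) \left(-1600\right) = 4800$)
$\left(15398 + \left(J - 16253\right) \left(12158 + F{\left(120,-7 \right)}\right)\right) + C = \left(15398 + \left(893 - 16253\right) \left(12158 + 2 \left(-7\right) \frac{1}{120 - 7}\right)\right) + 4800 = \left(15398 - 15360 \left(12158 + 2 \left(-7\right) \frac{1}{113}\right)\right) + 4800 = \left(15398 - 15360 \left(12158 - \frac{14}{113}\right)\right) + 4800 = \left(15398 - \frac{21102182400}{113}\right) + 4800 = - \frac{21100442426}{113} + 4800 = - \frac{21099900026}{113}$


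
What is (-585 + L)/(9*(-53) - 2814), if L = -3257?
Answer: 3842/3291 ≈ 1.1674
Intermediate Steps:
(-585 + L)/(9*(-53) - 2814) = (-585 - 3257)/(9*(-53) - 2814) = -3842/(-477 - 2814) = -3842/(-3291) = -3842*(-1/3291) = 3842/3291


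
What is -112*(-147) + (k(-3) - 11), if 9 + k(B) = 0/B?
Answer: 16444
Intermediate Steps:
k(B) = -9 (k(B) = -9 + 0/B = -9 + 0 = -9)
-112*(-147) + (k(-3) - 11) = -112*(-147) + (-9 - 11) = 16464 - 20 = 16444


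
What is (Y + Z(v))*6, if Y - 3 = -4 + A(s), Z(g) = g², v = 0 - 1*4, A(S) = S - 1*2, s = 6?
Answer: 114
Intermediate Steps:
A(S) = -2 + S (A(S) = S - 2 = -2 + S)
v = -4 (v = 0 - 4 = -4)
Y = 3 (Y = 3 + (-4 + (-2 + 6)) = 3 + (-4 + 4) = 3 + 0 = 3)
(Y + Z(v))*6 = (3 + (-4)²)*6 = (3 + 16)*6 = 19*6 = 114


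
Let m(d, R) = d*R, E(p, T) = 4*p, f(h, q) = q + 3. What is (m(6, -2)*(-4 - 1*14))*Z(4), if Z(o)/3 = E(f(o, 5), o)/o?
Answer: 5184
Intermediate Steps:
f(h, q) = 3 + q
m(d, R) = R*d
Z(o) = 96/o (Z(o) = 3*((4*(3 + 5))/o) = 3*((4*8)/o) = 3*(32/o) = 96/o)
(m(6, -2)*(-4 - 1*14))*Z(4) = ((-2*6)*(-4 - 1*14))*(96/4) = (-12*(-4 - 14))*(96*(¼)) = -12*(-18)*24 = 216*24 = 5184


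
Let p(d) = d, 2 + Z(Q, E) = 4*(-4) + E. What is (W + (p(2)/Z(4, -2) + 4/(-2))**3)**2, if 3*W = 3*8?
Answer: 1590121/1000000 ≈ 1.5901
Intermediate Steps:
Z(Q, E) = -18 + E (Z(Q, E) = -2 + (4*(-4) + E) = -2 + (-16 + E) = -18 + E)
W = 8 (W = (3*8)/3 = (1/3)*24 = 8)
(W + (p(2)/Z(4, -2) + 4/(-2))**3)**2 = (8 + (2/(-18 - 2) + 4/(-2))**3)**2 = (8 + (2/(-20) + 4*(-1/2))**3)**2 = (8 + (2*(-1/20) - 2)**3)**2 = (8 + (-1/10 - 2)**3)**2 = (8 + (-21/10)**3)**2 = (8 - 9261/1000)**2 = (-1261/1000)**2 = 1590121/1000000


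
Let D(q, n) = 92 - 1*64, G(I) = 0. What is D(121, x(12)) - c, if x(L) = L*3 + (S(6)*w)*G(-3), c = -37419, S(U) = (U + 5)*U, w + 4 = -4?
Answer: 37447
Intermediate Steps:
w = -8 (w = -4 - 4 = -8)
S(U) = U*(5 + U) (S(U) = (5 + U)*U = U*(5 + U))
x(L) = 3*L (x(L) = L*3 + ((6*(5 + 6))*(-8))*0 = 3*L + ((6*11)*(-8))*0 = 3*L + (66*(-8))*0 = 3*L - 528*0 = 3*L + 0 = 3*L)
D(q, n) = 28 (D(q, n) = 92 - 64 = 28)
D(121, x(12)) - c = 28 - 1*(-37419) = 28 + 37419 = 37447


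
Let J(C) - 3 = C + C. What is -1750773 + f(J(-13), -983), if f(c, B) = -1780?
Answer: -1752553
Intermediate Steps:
J(C) = 3 + 2*C (J(C) = 3 + (C + C) = 3 + 2*C)
-1750773 + f(J(-13), -983) = -1750773 - 1780 = -1752553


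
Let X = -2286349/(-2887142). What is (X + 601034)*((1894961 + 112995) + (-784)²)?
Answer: 2275473622707147162/1443571 ≈ 1.5763e+12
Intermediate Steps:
X = 2286349/2887142 (X = -2286349*(-1/2887142) = 2286349/2887142 ≈ 0.79191)
(X + 601034)*((1894961 + 112995) + (-784)²) = (2286349/2887142 + 601034)*((1894961 + 112995) + (-784)²) = 1735272791177*(2007956 + 614656)/2887142 = (1735272791177/2887142)*2622612 = 2275473622707147162/1443571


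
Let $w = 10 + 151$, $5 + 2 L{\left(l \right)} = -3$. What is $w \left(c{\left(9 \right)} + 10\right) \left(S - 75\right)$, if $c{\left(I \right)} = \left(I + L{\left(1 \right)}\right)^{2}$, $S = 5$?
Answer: $-394450$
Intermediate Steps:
$L{\left(l \right)} = -4$ ($L{\left(l \right)} = - \frac{5}{2} + \frac{1}{2} \left(-3\right) = - \frac{5}{2} - \frac{3}{2} = -4$)
$w = 161$
$c{\left(I \right)} = \left(-4 + I\right)^{2}$ ($c{\left(I \right)} = \left(I - 4\right)^{2} = \left(-4 + I\right)^{2}$)
$w \left(c{\left(9 \right)} + 10\right) \left(S - 75\right) = 161 \left(\left(-4 + 9\right)^{2} + 10\right) \left(5 - 75\right) = 161 \left(5^{2} + 10\right) \left(-70\right) = 161 \left(25 + 10\right) \left(-70\right) = 161 \cdot 35 \left(-70\right) = 161 \left(-2450\right) = -394450$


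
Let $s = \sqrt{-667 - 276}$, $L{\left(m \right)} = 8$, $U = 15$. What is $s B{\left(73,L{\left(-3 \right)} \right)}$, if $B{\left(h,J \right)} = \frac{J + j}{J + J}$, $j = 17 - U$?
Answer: $\frac{5 i \sqrt{943}}{8} \approx 19.193 i$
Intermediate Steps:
$j = 2$ ($j = 17 - 15 = 2$)
$B{\left(h,J \right)} = \frac{2 + J}{2 J}$ ($B{\left(h,J \right)} = \frac{J + 2}{J + J} = \frac{2 + J}{2 J}$)
$s = i \sqrt{943}$ ($s = \sqrt{-943} = i \sqrt{943} \approx 30.708 i$)
$s B{\left(73,L{\left(-3 \right)} \right)} = i \sqrt{943} \frac{2 + 8}{2 \cdot 8} = i \sqrt{943} \cdot \frac{1}{2} \cdot \frac{1}{8} \cdot 10 = i \sqrt{943} \cdot \frac{5}{8} = \frac{5 i \sqrt{943}}{8}$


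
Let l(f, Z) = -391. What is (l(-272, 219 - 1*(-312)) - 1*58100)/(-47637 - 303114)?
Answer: 19497/116917 ≈ 0.16676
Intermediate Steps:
(l(-272, 219 - 1*(-312)) - 1*58100)/(-47637 - 303114) = (-391 - 1*58100)/(-47637 - 303114) = (-391 - 58100)/(-350751) = -58491*(-1/350751) = 19497/116917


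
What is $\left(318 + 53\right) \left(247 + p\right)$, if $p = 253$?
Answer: $185500$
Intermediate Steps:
$\left(318 + 53\right) \left(247 + p\right) = \left(318 + 53\right) \left(247 + 253\right) = 371 \cdot 500 = 185500$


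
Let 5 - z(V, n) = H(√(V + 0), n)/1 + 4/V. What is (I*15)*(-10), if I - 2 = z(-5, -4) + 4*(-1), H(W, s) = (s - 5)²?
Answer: 11580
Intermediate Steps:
H(W, s) = (-5 + s)²
z(V, n) = 5 - (-5 + n)² - 4/V (z(V, n) = 5 - ((-5 + n)²/1 + 4/V) = 5 - ((-5 + n)²*1 + 4/V) = 5 - ((-5 + n)² + 4/V) = 5 + (-(-5 + n)² - 4/V) = 5 - (-5 + n)² - 4/V)
I = -386/5 (I = 2 + ((5 - (-5 - 4)² - 4/(-5)) + 4*(-1)) = 2 + ((5 - 1*(-9)² - 4*(-⅕)) - 4) = 2 + ((5 - 1*81 + ⅘) - 4) = 2 + ((5 - 81 + ⅘) - 4) = 2 + (-376/5 - 4) = 2 - 396/5 = -386/5 ≈ -77.200)
(I*15)*(-10) = -386/5*15*(-10) = -1158*(-10) = 11580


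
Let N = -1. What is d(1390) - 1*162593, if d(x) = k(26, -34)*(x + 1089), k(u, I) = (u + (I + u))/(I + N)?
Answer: -5735377/35 ≈ -1.6387e+5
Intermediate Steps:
k(u, I) = (I + 2*u)/(-1 + I) (k(u, I) = (u + (I + u))/(I - 1) = (I + 2*u)/(-1 + I))
d(x) = -19602/35 - 18*x/35 (d(x) = ((-34 + 2*26)/(-1 - 34))*(x + 1089) = ((-34 + 52)/(-35))*(1089 + x) = (-1/35*18)*(1089 + x) = -18*(1089 + x)/35 = -19602/35 - 18*x/35)
d(1390) - 1*162593 = (-19602/35 - 18/35*1390) - 1*162593 = (-19602/35 - 5004/7) - 162593 = -44622/35 - 162593 = -5735377/35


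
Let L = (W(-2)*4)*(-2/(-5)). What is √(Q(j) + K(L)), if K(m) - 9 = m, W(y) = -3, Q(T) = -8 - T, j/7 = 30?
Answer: I*√5345/5 ≈ 14.622*I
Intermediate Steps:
j = 210 (j = 7*30 = 210)
L = -24/5 (L = (-3*4)*(-2/(-5)) = -(-24)*(-1)/5 = -12*⅖ = -24/5 ≈ -4.8000)
K(m) = 9 + m
√(Q(j) + K(L)) = √((-8 - 1*210) + (9 - 24/5)) = √((-8 - 210) + 21/5) = √(-218 + 21/5) = √(-1069/5) = I*√5345/5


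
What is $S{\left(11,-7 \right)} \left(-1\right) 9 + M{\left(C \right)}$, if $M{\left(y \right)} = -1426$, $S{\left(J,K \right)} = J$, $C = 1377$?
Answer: $-1525$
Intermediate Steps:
$S{\left(11,-7 \right)} \left(-1\right) 9 + M{\left(C \right)} = 11 \left(-1\right) 9 - 1426 = \left(-11\right) 9 - 1426 = -99 - 1426 = -1525$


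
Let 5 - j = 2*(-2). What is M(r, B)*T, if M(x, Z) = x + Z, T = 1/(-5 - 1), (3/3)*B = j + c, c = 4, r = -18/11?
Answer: -125/66 ≈ -1.8939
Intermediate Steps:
j = 9 (j = 5 - 2*(-2) = 5 - 1*(-4) = 5 + 4 = 9)
r = -18/11 (r = -18*1/11 = -18/11 ≈ -1.6364)
B = 13 (B = 9 + 4 = 13)
T = -⅙ (T = 1/(-6) = -⅙ ≈ -0.16667)
M(x, Z) = Z + x
M(r, B)*T = (13 - 18/11)*(-⅙) = (125/11)*(-⅙) = -125/66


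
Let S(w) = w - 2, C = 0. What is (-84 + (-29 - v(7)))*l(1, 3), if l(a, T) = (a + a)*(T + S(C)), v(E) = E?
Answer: -240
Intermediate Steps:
S(w) = -2 + w
l(a, T) = 2*a*(-2 + T) (l(a, T) = (a + a)*(T + (-2 + 0)) = (2*a)*(T - 2) = (2*a)*(-2 + T) = 2*a*(-2 + T))
(-84 + (-29 - v(7)))*l(1, 3) = (-84 + (-29 - 1*7))*(2*1*(-2 + 3)) = (-84 + (-29 - 7))*(2*1*1) = (-84 - 36)*2 = -120*2 = -240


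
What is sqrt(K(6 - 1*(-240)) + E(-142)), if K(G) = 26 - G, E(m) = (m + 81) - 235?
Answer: 2*I*sqrt(129) ≈ 22.716*I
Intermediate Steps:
E(m) = -154 + m (E(m) = (81 + m) - 235 = -154 + m)
sqrt(K(6 - 1*(-240)) + E(-142)) = sqrt((26 - (6 - 1*(-240))) + (-154 - 142)) = sqrt((26 - (6 + 240)) - 296) = sqrt((26 - 1*246) - 296) = sqrt((26 - 246) - 296) = sqrt(-220 - 296) = sqrt(-516) = 2*I*sqrt(129)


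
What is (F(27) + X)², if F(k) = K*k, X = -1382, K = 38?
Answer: 126736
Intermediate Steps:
F(k) = 38*k
(F(27) + X)² = (38*27 - 1382)² = (1026 - 1382)² = (-356)² = 126736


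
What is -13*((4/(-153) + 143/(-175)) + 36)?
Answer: -12237173/26775 ≈ -457.04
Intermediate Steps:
-13*((4/(-153) + 143/(-175)) + 36) = -13*((4*(-1/153) + 143*(-1/175)) + 36) = -13*((-4/153 - 143/175) + 36) = -13*(-22579/26775 + 36) = -13*941321/26775 = -12237173/26775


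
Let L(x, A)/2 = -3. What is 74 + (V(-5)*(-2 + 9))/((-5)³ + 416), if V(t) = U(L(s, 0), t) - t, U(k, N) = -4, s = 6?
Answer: 21541/291 ≈ 74.024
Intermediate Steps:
L(x, A) = -6 (L(x, A) = 2*(-3) = -6)
V(t) = -4 - t
74 + (V(-5)*(-2 + 9))/((-5)³ + 416) = 74 + ((-4 - 1*(-5))*(-2 + 9))/((-5)³ + 416) = 74 + ((-4 + 5)*7)/(-125 + 416) = 74 + (1*7)/291 = 74 + 7*(1/291) = 74 + 7/291 = 21541/291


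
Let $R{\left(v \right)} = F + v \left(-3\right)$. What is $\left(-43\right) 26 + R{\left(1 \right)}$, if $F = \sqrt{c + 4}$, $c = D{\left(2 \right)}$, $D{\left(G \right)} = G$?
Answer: $-1121 + \sqrt{6} \approx -1118.6$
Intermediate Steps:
$c = 2$
$F = \sqrt{6}$ ($F = \sqrt{2 + 4} = \sqrt{6} \approx 2.4495$)
$R{\left(v \right)} = \sqrt{6} - 3 v$ ($R{\left(v \right)} = \sqrt{6} + v \left(-3\right) = \sqrt{6} - 3 v$)
$\left(-43\right) 26 + R{\left(1 \right)} = \left(-43\right) 26 + \left(\sqrt{6} - 3\right) = -1118 - \left(3 - \sqrt{6}\right) = -1121 + \sqrt{6}$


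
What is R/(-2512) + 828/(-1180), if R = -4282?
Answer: 371603/370520 ≈ 1.0029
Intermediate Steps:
R/(-2512) + 828/(-1180) = -4282/(-2512) + 828/(-1180) = -4282*(-1/2512) + 828*(-1/1180) = 2141/1256 - 207/295 = 371603/370520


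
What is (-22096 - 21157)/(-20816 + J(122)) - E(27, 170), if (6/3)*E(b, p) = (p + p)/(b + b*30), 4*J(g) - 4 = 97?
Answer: 43557778/23202477 ≈ 1.8773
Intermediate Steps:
J(g) = 101/4 (J(g) = 1 + (1/4)*97 = 1 + 97/4 = 101/4)
E(b, p) = p/(31*b) (E(b, p) = ((p + p)/(b + b*30))/2 = ((2*p)/(b + 30*b))/2 = ((2*p)/((31*b)))/2 = ((2*p)*(1/(31*b)))/2 = (2*p/(31*b))/2 = p/(31*b))
(-22096 - 21157)/(-20816 + J(122)) - E(27, 170) = (-22096 - 21157)/(-20816 + 101/4) - 170/(31*27) = -43253/(-83163/4) - 170/(31*27) = -43253*(-4/83163) - 1*170/837 = 173012/83163 - 170/837 = 43557778/23202477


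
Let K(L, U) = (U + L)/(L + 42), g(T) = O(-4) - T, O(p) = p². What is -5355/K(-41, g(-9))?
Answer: 5355/16 ≈ 334.69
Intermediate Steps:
g(T) = 16 - T (g(T) = (-4)² - T = 16 - T)
K(L, U) = (L + U)/(42 + L)
-5355/K(-41, g(-9)) = -5355*(42 - 41)/(-41 + (16 - 1*(-9))) = -5355/(-41 + (16 + 9)) = -5355/(-41 + 25) = -5355/(1*(-16)) = -5355/(-16) = -5355*(-1/16) = 5355/16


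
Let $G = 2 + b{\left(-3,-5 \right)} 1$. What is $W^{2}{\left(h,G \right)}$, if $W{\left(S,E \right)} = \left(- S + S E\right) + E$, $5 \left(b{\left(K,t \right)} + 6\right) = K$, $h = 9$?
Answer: $3025$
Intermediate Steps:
$b{\left(K,t \right)} = -6 + \frac{K}{5}$
$G = - \frac{23}{5}$ ($G = 2 + \left(-6 + \frac{1}{5} \left(-3\right)\right) 1 = 2 + \left(-6 - \frac{3}{5}\right) 1 = 2 - \frac{33}{5} = - \frac{23}{5} \approx -4.6$)
$W{\left(S,E \right)} = E - S + E S$ ($W{\left(S,E \right)} = \left(- S + E S\right) + E = E - S + E S$)
$W^{2}{\left(h,G \right)} = \left(- \frac{23}{5} - 9 - \frac{207}{5}\right)^{2} = \left(-55\right)^{2} = 3025$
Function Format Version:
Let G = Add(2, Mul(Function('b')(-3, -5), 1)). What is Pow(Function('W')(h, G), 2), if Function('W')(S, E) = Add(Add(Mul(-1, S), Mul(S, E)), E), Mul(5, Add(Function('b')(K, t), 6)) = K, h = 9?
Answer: 3025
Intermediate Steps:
Function('b')(K, t) = Add(-6, Mul(Rational(1, 5), K))
G = Rational(-23, 5) (G = Add(2, Mul(Add(-6, Mul(Rational(1, 5), -3)), 1)) = Add(2, Mul(Add(-6, Rational(-3, 5)), 1)) = Add(2, Mul(Rational(-33, 5), 1)) = Add(2, Rational(-33, 5)) = Rational(-23, 5) ≈ -4.6000)
Function('W')(S, E) = Add(E, Mul(-1, S), Mul(E, S)) (Function('W')(S, E) = Add(Add(Mul(-1, S), Mul(E, S)), E) = Add(E, Mul(-1, S), Mul(E, S)))
Pow(Function('W')(h, G), 2) = Pow(Add(Rational(-23, 5), Mul(-1, 9), Mul(Rational(-23, 5), 9)), 2) = Pow(Add(Rational(-23, 5), -9, Rational(-207, 5)), 2) = Pow(-55, 2) = 3025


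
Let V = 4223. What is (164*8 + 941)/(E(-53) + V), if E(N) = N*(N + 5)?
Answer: 2253/6767 ≈ 0.33294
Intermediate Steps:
E(N) = N*(5 + N)
(164*8 + 941)/(E(-53) + V) = (164*8 + 941)/(-53*(5 - 53) + 4223) = (1312 + 941)/(-53*(-48) + 4223) = 2253/(2544 + 4223) = 2253/6767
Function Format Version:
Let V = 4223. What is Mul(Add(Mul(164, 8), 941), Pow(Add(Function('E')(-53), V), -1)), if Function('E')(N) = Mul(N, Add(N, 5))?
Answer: Rational(2253, 6767) ≈ 0.33294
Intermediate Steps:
Function('E')(N) = Mul(N, Add(5, N))
Mul(Add(Mul(164, 8), 941), Pow(Add(Function('E')(-53), V), -1)) = Mul(Add(Mul(164, 8), 941), Pow(Add(Mul(-53, Add(5, -53)), 4223), -1)) = Mul(Add(1312, 941), Pow(Add(Mul(-53, -48), 4223), -1)) = Mul(2253, Pow(Add(2544, 4223), -1)) = Mul(2253, Pow(6767, -1)) = Mul(2253, Rational(1, 6767)) = Rational(2253, 6767)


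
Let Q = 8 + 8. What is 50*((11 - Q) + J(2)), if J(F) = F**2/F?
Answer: -150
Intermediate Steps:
Q = 16
J(F) = F
50*((11 - Q) + J(2)) = 50*((11 - 1*16) + 2) = 50*((11 - 16) + 2) = 50*(-5 + 2) = 50*(-3) = -150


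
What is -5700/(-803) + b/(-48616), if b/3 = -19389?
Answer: 323819301/39038648 ≈ 8.2948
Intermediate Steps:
b = -58167 (b = 3*(-19389) = -58167)
-5700/(-803) + b/(-48616) = -5700/(-803) - 58167/(-48616) = -5700*(-1/803) - 58167*(-1/48616) = 5700/803 + 58167/48616 = 323819301/39038648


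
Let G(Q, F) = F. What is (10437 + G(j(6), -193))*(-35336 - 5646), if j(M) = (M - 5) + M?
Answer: -419819608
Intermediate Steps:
j(M) = -5 + 2*M (j(M) = (-5 + M) + M = -5 + 2*M)
(10437 + G(j(6), -193))*(-35336 - 5646) = (10437 - 193)*(-35336 - 5646) = 10244*(-40982) = -419819608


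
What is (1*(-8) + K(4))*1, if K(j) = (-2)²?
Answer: -4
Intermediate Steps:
K(j) = 4
(1*(-8) + K(4))*1 = (1*(-8) + 4)*1 = (-8 + 4)*1 = -4*1 = -4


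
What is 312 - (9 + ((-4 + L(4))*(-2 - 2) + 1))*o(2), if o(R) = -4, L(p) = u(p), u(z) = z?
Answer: 352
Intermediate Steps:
L(p) = p
312 - (9 + ((-4 + L(4))*(-2 - 2) + 1))*o(2) = 312 - (9 + ((-4 + 4)*(-2 - 2) + 1))*(-4) = 312 - (9 + (0*(-4) + 1))*(-4) = 312 - (9 + (0 + 1))*(-4) = 312 - (9 + 1)*(-4) = 312 - 10*(-4) = 312 - 1*(-40) = 312 + 40 = 352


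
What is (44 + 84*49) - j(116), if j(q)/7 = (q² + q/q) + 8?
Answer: -90095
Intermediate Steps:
j(q) = 63 + 7*q² (j(q) = 7*((q² + q/q) + 8) = 7*((q² + 1) + 8) = 7*((1 + q²) + 8) = 7*(9 + q²) = 63 + 7*q²)
(44 + 84*49) - j(116) = (44 + 84*49) - (63 + 7*116²) = (44 + 4116) - (63 + 7*13456) = 4160 - (63 + 94192) = 4160 - 1*94255 = 4160 - 94255 = -90095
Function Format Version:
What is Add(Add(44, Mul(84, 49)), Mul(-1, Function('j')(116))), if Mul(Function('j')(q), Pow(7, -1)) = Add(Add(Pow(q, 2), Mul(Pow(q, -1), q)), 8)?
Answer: -90095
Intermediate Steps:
Function('j')(q) = Add(63, Mul(7, Pow(q, 2))) (Function('j')(q) = Mul(7, Add(Add(Pow(q, 2), Mul(Pow(q, -1), q)), 8)) = Mul(7, Add(Add(Pow(q, 2), 1), 8)) = Mul(7, Add(Add(1, Pow(q, 2)), 8)) = Mul(7, Add(9, Pow(q, 2))) = Add(63, Mul(7, Pow(q, 2))))
Add(Add(44, Mul(84, 49)), Mul(-1, Function('j')(116))) = Add(Add(44, Mul(84, 49)), Mul(-1, Add(63, Mul(7, Pow(116, 2))))) = Add(Add(44, 4116), Mul(-1, Add(63, Mul(7, 13456)))) = Add(4160, Mul(-1, Add(63, 94192))) = Add(4160, Mul(-1, 94255)) = Add(4160, -94255) = -90095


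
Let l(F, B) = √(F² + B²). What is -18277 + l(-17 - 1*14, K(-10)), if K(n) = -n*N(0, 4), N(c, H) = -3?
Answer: -18277 + √1861 ≈ -18234.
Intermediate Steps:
K(n) = 3*n (K(n) = -n*(-3) = -(-3)*n = 3*n)
l(F, B) = √(B² + F²)
-18277 + l(-17 - 1*14, K(-10)) = -18277 + √((3*(-10))² + (-17 - 1*14)²) = -18277 + √((-30)² + (-17 - 14)²) = -18277 + √(900 + (-31)²) = -18277 + √(900 + 961) = -18277 + √1861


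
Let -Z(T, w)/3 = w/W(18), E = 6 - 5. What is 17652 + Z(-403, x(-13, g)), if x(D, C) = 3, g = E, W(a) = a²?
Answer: 635471/36 ≈ 17652.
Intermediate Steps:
E = 1
g = 1
Z(T, w) = -w/108 (Z(T, w) = -3*w/(18²) = -3*w/324 = -w/108)
17652 + Z(-403, x(-13, g)) = 17652 - 1/108*3 = 17652 - 1/36 = 635471/36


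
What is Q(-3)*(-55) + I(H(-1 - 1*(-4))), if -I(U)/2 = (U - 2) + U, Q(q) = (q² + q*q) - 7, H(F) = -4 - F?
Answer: -573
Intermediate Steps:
Q(q) = -7 + 2*q² (Q(q) = (q² + q²) - 7 = 2*q² - 7 = -7 + 2*q²)
I(U) = 4 - 4*U (I(U) = -2*((U - 2) + U) = -2*((-2 + U) + U) = -2*(-2 + 2*U) = 4 - 4*U)
Q(-3)*(-55) + I(H(-1 - 1*(-4))) = (-7 + 2*(-3)²)*(-55) + (4 - 4*(-4 - (-1 - 1*(-4)))) = (-7 + 2*9)*(-55) + (4 - 4*(-4 - (-1 + 4))) = (-7 + 18)*(-55) + (4 - 4*(-4 - 1*3)) = 11*(-55) + (4 - 4*(-4 - 3)) = -605 + (4 - 4*(-7)) = -605 + (4 + 28) = -605 + 32 = -573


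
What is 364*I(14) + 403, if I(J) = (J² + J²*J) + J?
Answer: 1075659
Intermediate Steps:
I(J) = J + J² + J³ (I(J) = (J² + J³) + J = J + J² + J³)
364*I(14) + 403 = 364*(14*(1 + 14 + 14²)) + 403 = 364*(14*(1 + 14 + 196)) + 403 = 364*(14*211) + 403 = 364*2954 + 403 = 1075256 + 403 = 1075659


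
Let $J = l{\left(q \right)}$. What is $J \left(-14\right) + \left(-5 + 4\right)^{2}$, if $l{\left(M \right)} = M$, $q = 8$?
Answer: $-111$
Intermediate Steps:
$J = 8$
$J \left(-14\right) + \left(-5 + 4\right)^{2} = 8 \left(-14\right) + \left(-5 + 4\right)^{2} = -112 + \left(-1\right)^{2} = -112 + 1 = -111$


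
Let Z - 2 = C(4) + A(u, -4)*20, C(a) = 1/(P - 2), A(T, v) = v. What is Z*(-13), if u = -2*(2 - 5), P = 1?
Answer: 1027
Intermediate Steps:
u = 6 (u = -2*(-3) = 6)
C(a) = -1 (C(a) = 1/(1 - 2) = 1/(-1) = -1)
Z = -79 (Z = 2 + (-1 - 4*20) = 2 + (-1 - 80) = 2 - 81 = -79)
Z*(-13) = -79*(-13) = 1027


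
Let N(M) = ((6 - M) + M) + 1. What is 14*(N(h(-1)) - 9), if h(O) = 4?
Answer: -28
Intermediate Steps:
N(M) = 7 (N(M) = 6 + 1 = 7)
14*(N(h(-1)) - 9) = 14*(7 - 9) = 14*(-2) = -28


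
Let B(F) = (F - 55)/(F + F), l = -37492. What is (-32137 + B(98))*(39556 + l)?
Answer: -3250185444/49 ≈ -6.6330e+7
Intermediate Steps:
B(F) = (-55 + F)/(2*F) (B(F) = (-55 + F)/((2*F)) = (-55 + F)*(1/(2*F)) = (-55 + F)/(2*F))
(-32137 + B(98))*(39556 + l) = (-32137 + (½)*(-55 + 98)/98)*(39556 - 37492) = (-32137 + (½)*(1/98)*43)*2064 = (-32137 + 43/196)*2064 = -6298809/196*2064 = -3250185444/49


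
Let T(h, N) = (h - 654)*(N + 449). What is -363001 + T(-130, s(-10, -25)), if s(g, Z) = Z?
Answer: -695417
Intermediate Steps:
T(h, N) = (-654 + h)*(449 + N)
-363001 + T(-130, s(-10, -25)) = -363001 + (-293646 - 654*(-25) + 449*(-130) - 25*(-130)) = -363001 + (-293646 + 16350 - 58370 + 3250) = -363001 - 332416 = -695417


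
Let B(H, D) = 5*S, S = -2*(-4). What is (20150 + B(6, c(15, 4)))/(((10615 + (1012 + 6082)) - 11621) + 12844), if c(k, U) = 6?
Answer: 10095/9466 ≈ 1.0664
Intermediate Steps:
S = 8
B(H, D) = 40 (B(H, D) = 5*8 = 40)
(20150 + B(6, c(15, 4)))/(((10615 + (1012 + 6082)) - 11621) + 12844) = (20150 + 40)/(((10615 + (1012 + 6082)) - 11621) + 12844) = 20190/(((10615 + 7094) - 11621) + 12844) = 20190/((17709 - 11621) + 12844) = 20190/(6088 + 12844) = 20190/18932 = 20190*(1/18932) = 10095/9466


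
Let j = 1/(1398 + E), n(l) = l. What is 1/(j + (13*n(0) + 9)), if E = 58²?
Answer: 4762/42859 ≈ 0.11111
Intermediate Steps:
E = 3364
j = 1/4762 (j = 1/(1398 + 3364) = 1/4762 ≈ 0.00021000)
1/(j + (13*n(0) + 9)) = 1/(1/4762 + (13*0 + 9)) = 1/(1/4762 + (0 + 9)) = 1/(1/4762 + 9) = 1/(42859/4762) = 4762/42859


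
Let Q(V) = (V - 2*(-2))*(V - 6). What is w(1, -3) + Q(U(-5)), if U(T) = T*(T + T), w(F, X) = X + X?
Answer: 2370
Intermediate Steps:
w(F, X) = 2*X
U(T) = 2*T² (U(T) = T*(2*T) = 2*T²)
Q(V) = (-6 + V)*(4 + V) (Q(V) = (V + 4)*(-6 + V) = (4 + V)*(-6 + V) = (-6 + V)*(4 + V))
w(1, -3) + Q(U(-5)) = 2*(-3) + (-24 + (2*(-5)²)² - 4*(-5)²) = -6 + (-24 + (2*25)² - 4*25) = -6 + (-24 + 50² - 2*50) = -6 + (-24 + 2500 - 100) = -6 + 2376 = 2370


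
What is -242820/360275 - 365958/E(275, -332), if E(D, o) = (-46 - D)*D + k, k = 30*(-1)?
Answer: 1472043978/424187785 ≈ 3.4703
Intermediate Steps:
k = -30
E(D, o) = -30 + D*(-46 - D) (E(D, o) = (-46 - D)*D - 30 = D*(-46 - D) - 30 = -30 + D*(-46 - D))
-242820/360275 - 365958/E(275, -332) = -242820/360275 - 365958/(-30 - 1*275² - 46*275) = -242820*1/360275 - 365958/(-30 - 1*75625 - 12650) = -48564/72055 - 365958/(-30 - 75625 - 12650) = -48564/72055 - 365958/(-88305) = -48564/72055 - 365958*(-1/88305) = -48564/72055 + 121986/29435 = 1472043978/424187785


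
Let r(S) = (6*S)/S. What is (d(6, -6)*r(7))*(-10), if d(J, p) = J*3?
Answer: -1080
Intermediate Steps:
d(J, p) = 3*J
r(S) = 6
(d(6, -6)*r(7))*(-10) = ((3*6)*6)*(-10) = (18*6)*(-10) = 108*(-10) = -1080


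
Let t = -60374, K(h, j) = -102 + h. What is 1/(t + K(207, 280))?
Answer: -1/60269 ≈ -1.6592e-5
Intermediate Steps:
1/(t + K(207, 280)) = 1/(-60374 + (-102 + 207)) = 1/(-60374 + 105) = 1/(-60269) = -1/60269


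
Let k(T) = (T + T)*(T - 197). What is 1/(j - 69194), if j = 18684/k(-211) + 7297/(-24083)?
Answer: -345542884/23909561515621 ≈ -1.4452e-5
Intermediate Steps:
k(T) = 2*T*(-197 + T) (k(T) = (2*T)*(-197 + T) = 2*T*(-197 + T))
j = -67200125/345542884 (j = 18684/((2*(-211)*(-197 - 211))) + 7297/(-24083) = 18684/((2*(-211)*(-408))) + 7297*(-1/24083) = 18684/172176 - 7297/24083 = 18684*(1/172176) - 7297/24083 = 1557/14348 - 7297/24083 = -67200125/345542884 ≈ -0.19448)
1/(j - 69194) = 1/(-67200125/345542884 - 69194) = 1/(-23909561515621/345542884) = -345542884/23909561515621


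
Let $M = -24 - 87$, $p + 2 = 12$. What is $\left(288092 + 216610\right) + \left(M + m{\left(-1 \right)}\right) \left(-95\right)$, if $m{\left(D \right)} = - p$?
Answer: $516197$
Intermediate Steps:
$p = 10$ ($p = -2 + 12 = 10$)
$m{\left(D \right)} = -10$ ($m{\left(D \right)} = \left(-1\right) 10 = -10$)
$M = -111$
$\left(288092 + 216610\right) + \left(M + m{\left(-1 \right)}\right) \left(-95\right) = \left(288092 + 216610\right) + \left(-111 - 10\right) \left(-95\right) = 504702 - -11495 = 504702 + 11495 = 516197$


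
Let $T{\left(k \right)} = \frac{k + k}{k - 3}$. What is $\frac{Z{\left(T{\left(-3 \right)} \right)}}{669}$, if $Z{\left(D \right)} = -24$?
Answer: $- \frac{8}{223} \approx -0.035874$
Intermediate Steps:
$T{\left(k \right)} = \frac{2 k}{-3 + k}$
$\frac{Z{\left(T{\left(-3 \right)} \right)}}{669} = - \frac{24}{669} = \left(-24\right) \frac{1}{669} = - \frac{8}{223}$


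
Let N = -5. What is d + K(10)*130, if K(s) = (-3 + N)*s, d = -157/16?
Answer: -166557/16 ≈ -10410.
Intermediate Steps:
d = -157/16 (d = -157*1/16 = -157/16 ≈ -9.8125)
K(s) = -8*s (K(s) = (-3 - 5)*s = -8*s)
d + K(10)*130 = -157/16 - 8*10*130 = -157/16 - 80*130 = -157/16 - 10400 = -166557/16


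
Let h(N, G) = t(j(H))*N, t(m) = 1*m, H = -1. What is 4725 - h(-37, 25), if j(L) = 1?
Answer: 4762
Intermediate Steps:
t(m) = m
h(N, G) = N (h(N, G) = 1*N = N)
4725 - h(-37, 25) = 4725 - 1*(-37) = 4725 + 37 = 4762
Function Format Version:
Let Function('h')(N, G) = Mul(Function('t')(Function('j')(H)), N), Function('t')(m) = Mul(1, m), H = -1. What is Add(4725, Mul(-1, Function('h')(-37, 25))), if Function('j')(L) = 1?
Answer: 4762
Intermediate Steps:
Function('t')(m) = m
Function('h')(N, G) = N (Function('h')(N, G) = Mul(1, N) = N)
Add(4725, Mul(-1, Function('h')(-37, 25))) = Add(4725, Mul(-1, -37)) = Add(4725, 37) = 4762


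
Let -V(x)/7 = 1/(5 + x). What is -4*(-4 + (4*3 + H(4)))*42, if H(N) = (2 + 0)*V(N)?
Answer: -3248/3 ≈ -1082.7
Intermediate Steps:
V(x) = -7/(5 + x)
H(N) = -14/(5 + N) (H(N) = (2 + 0)*(-7/(5 + N)) = 2*(-7/(5 + N)) = -14/(5 + N))
-4*(-4 + (4*3 + H(4)))*42 = -4*(-4 + (4*3 - 14/(5 + 4)))*42 = -4*(-4 + (12 - 14/9))*42 = -4*(-4 + 94/9)*42 = -4*58/9*42 = -232/9*42 = -3248/3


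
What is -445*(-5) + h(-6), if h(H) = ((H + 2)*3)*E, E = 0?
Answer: 2225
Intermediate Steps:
h(H) = 0 (h(H) = ((H + 2)*3)*0 = ((2 + H)*3)*0 = (6 + 3*H)*0 = 0)
-445*(-5) + h(-6) = -445*(-5) + 0 = 2225 + 0 = 2225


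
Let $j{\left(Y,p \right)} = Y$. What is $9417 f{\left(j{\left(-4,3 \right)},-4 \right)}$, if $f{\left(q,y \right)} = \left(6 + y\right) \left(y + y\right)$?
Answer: $-150672$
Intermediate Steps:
$f{\left(q,y \right)} = 2 y \left(6 + y\right)$ ($f{\left(q,y \right)} = \left(6 + y\right) 2 y = 2 y \left(6 + y\right)$)
$9417 f{\left(j{\left(-4,3 \right)},-4 \right)} = 9417 \cdot 2 \left(-4\right) \left(6 - 4\right) = 9417 \cdot 2 \left(-4\right) 2 = 9417 \left(-16\right) = -150672$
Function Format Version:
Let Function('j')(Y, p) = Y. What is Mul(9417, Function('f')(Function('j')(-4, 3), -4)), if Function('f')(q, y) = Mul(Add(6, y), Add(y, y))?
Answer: -150672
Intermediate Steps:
Function('f')(q, y) = Mul(2, y, Add(6, y)) (Function('f')(q, y) = Mul(Add(6, y), Mul(2, y)) = Mul(2, y, Add(6, y)))
Mul(9417, Function('f')(Function('j')(-4, 3), -4)) = Mul(9417, Mul(2, -4, Add(6, -4))) = Mul(9417, Mul(2, -4, 2)) = Mul(9417, -16) = -150672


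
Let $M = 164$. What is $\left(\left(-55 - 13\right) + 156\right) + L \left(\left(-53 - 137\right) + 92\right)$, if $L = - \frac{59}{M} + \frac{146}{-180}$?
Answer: $\frac{748129}{3690} \approx 202.74$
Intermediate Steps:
$L = - \frac{8641}{7380}$ ($L = - \frac{59}{164} + \frac{146}{-180} = \left(-59\right) \frac{1}{164} + 146 \left(- \frac{1}{180}\right) = - \frac{59}{164} - \frac{73}{90} = - \frac{8641}{7380} \approx -1.1709$)
$\left(\left(-55 - 13\right) + 156\right) + L \left(\left(-53 - 137\right) + 92\right) = \left(\left(-55 - 13\right) + 156\right) - \frac{8641 \left(\left(-53 - 137\right) + 92\right)}{7380} = \left(-68 + 156\right) - \frac{8641 \left(-190 + 92\right)}{7380} = 88 - - \frac{423409}{3690} = 88 + \frac{423409}{3690} = \frac{748129}{3690}$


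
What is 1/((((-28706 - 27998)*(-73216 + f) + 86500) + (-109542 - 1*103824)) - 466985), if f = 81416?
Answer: -1/465566651 ≈ -2.1479e-9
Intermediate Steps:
1/((((-28706 - 27998)*(-73216 + f) + 86500) + (-109542 - 1*103824)) - 466985) = 1/((((-28706 - 27998)*(-73216 + 81416) + 86500) + (-109542 - 1*103824)) - 466985) = 1/(((-56704*8200 + 86500) + (-109542 - 103824)) - 466985) = 1/(((-464972800 + 86500) - 213366) - 466985) = 1/((-464886300 - 213366) - 466985) = 1/(-465099666 - 466985) = 1/(-465566651) = -1/465566651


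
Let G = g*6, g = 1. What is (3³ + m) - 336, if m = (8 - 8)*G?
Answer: -309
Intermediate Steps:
G = 6 (G = 1*6 = 6)
m = 0 (m = (8 - 8)*6 = 0*6 = 0)
(3³ + m) - 336 = (3³ + 0) - 336 = (27 + 0) - 336 = 27 - 336 = -309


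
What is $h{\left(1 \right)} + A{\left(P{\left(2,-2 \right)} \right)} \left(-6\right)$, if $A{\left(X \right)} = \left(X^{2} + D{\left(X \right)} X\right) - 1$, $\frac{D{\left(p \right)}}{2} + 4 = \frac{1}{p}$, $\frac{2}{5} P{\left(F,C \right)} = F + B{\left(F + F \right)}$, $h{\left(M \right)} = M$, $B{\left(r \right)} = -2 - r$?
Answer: $-1085$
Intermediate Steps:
$P{\left(F,C \right)} = -5 - \frac{5 F}{2}$ ($P{\left(F,C \right)} = \frac{5 \left(F - \left(2 + 2 F\right)\right)}{2} = \frac{5 \left(-2 - F\right)}{2} = -5 - \frac{5 F}{2}$)
$D{\left(p \right)} = -8 + \frac{2}{p}$
$A{\left(X \right)} = -1 + X^{2} + X \left(-8 + \frac{2}{X}\right)$ ($A{\left(X \right)} = \left(X^{2} + \left(-8 + \frac{2}{X}\right) X\right) - 1 = \left(X^{2} + X \left(-8 + \frac{2}{X}\right)\right) - 1 = -1 + X^{2} + X \left(-8 + \frac{2}{X}\right)$)
$h{\left(1 \right)} + A{\left(P{\left(2,-2 \right)} \right)} \left(-6\right) = 1 + \left(1 + \left(-5 - 5\right)^{2} - 8 \left(-5 - 5\right)\right) \left(-6\right) = 1 + \left(1 + \left(-10\right)^{2} - -80\right) \left(-6\right) = 1 + \left(1 + 100 + 80\right) \left(-6\right) = 1 + 181 \left(-6\right) = 1 - 1086 = -1085$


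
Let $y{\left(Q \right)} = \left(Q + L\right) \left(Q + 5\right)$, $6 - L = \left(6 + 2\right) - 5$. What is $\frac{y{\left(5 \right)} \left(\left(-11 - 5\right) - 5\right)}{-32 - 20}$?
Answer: $\frac{420}{13} \approx 32.308$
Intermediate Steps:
$L = 3$ ($L = 6 - \left(\left(6 + 2\right) - 5\right) = 6 - \left(8 - 5\right) = 6 - 3 = 3$)
$y{\left(Q \right)} = \left(3 + Q\right) \left(5 + Q\right)$ ($y{\left(Q \right)} = \left(Q + 3\right) \left(Q + 5\right) = \left(3 + Q\right) \left(5 + Q\right)$)
$\frac{y{\left(5 \right)} \left(\left(-11 - 5\right) - 5\right)}{-32 - 20} = \frac{\left(15 + 5^{2} + 8 \cdot 5\right) \left(\left(-11 - 5\right) - 5\right)}{-32 - 20} = \frac{\left(15 + 25 + 40\right) \left(-16 - 5\right)}{-52} = 80 \left(-21\right) \left(- \frac{1}{52}\right) = \left(-1680\right) \left(- \frac{1}{52}\right) = \frac{420}{13}$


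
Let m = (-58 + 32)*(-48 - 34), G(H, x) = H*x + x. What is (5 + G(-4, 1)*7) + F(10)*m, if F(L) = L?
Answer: 21304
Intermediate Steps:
G(H, x) = x + H*x
m = 2132 (m = -26*(-82) = 2132)
(5 + G(-4, 1)*7) + F(10)*m = (5 + (1*(1 - 4))*7) + 10*2132 = (5 + (1*(-3))*7) + 21320 = (5 - 3*7) + 21320 = (5 - 21) + 21320 = -16 + 21320 = 21304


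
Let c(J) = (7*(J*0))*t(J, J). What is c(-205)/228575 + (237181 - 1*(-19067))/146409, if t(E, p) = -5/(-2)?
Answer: 85416/48803 ≈ 1.7502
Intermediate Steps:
t(E, p) = 5/2 (t(E, p) = -5*(-½) = 5/2)
c(J) = 0 (c(J) = (7*(J*0))*(5/2) = (7*0)*(5/2) = 0*(5/2) = 0)
c(-205)/228575 + (237181 - 1*(-19067))/146409 = 0/228575 + (237181 - 1*(-19067))/146409 = 0*(1/228575) + (237181 + 19067)*(1/146409) = 0 + 256248*(1/146409) = 0 + 85416/48803 = 85416/48803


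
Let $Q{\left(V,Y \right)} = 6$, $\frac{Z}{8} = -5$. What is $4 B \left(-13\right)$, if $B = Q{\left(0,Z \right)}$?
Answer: $-312$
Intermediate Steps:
$Z = -40$ ($Z = 8 \left(-5\right) = -40$)
$B = 6$
$4 B \left(-13\right) = 4 \cdot 6 \left(-13\right) = 24 \left(-13\right) = -312$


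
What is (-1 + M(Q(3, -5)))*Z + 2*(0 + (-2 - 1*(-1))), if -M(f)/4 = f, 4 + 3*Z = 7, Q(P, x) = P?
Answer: -15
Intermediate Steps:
Z = 1 (Z = -4/3 + (⅓)*7 = -4/3 + 7/3 = 1)
M(f) = -4*f
(-1 + M(Q(3, -5)))*Z + 2*(0 + (-2 - 1*(-1))) = (-1 - 4*3)*1 + 2*(0 + (-2 - 1*(-1))) = (-1 - 12)*1 + 2*(0 + (-2 + 1)) = -13*1 + 2*(0 - 1) = -13 + 2*(-1) = -13 - 2 = -15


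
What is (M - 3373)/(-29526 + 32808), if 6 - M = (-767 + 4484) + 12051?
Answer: -19135/3282 ≈ -5.8303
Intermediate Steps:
M = -15762 (M = 6 - ((-767 + 4484) + 12051) = 6 - (3717 + 12051) = 6 - 1*15768 = 6 - 15768 = -15762)
(M - 3373)/(-29526 + 32808) = (-15762 - 3373)/(-29526 + 32808) = -19135/3282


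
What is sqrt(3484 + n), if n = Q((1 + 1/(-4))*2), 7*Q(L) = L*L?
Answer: sqrt(682927)/14 ≈ 59.028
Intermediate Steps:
Q(L) = L**2/7 (Q(L) = (L*L)/7 = L**2/7)
n = 9/28 (n = ((1 + 1/(-4))*2)**2/7 = ((1 - 1/4)*2)**2/7 = ((3/4)*2)**2/7 = (3/2)**2/7 = (1/7)*(9/4) = 9/28 ≈ 0.32143)
sqrt(3484 + n) = sqrt(3484 + 9/28) = sqrt(97561/28) = sqrt(682927)/14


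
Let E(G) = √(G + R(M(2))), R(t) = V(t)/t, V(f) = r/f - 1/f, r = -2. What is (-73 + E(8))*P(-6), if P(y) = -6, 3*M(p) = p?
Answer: 438 - 3*√5 ≈ 431.29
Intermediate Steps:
M(p) = p/3
V(f) = -3/f (V(f) = -2/f - 1/f = -3/f)
R(t) = -3/t² (R(t) = (-3/t)/t = -3/t²)
E(G) = √(-27/4 + G) (E(G) = √(G - 3/((⅓)*2)²) = √(G - 3/(⅔)²) = √(G - 3*9/4) = √(G - 27/4) = √(-27/4 + G))
(-73 + E(8))*P(-6) = (-73 + √(-27 + 4*8)/2)*(-6) = (-73 + √(-27 + 32)/2)*(-6) = (-73 + √5/2)*(-6) = 438 - 3*√5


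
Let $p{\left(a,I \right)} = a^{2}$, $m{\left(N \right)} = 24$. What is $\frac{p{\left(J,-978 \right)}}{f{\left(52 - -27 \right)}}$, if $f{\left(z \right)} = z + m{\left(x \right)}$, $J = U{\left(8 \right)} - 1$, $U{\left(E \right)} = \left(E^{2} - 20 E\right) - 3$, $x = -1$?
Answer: $\frac{10000}{103} \approx 97.087$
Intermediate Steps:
$U{\left(E \right)} = -3 + E^{2} - 20 E$
$J = -100$ ($J = \left(-3 + 8^{2} - 160\right) - 1 = \left(-3 + 64 - 160\right) - 1 = -99 - 1 = -100$)
$f{\left(z \right)} = 24 + z$ ($f{\left(z \right)} = z + 24 = 24 + z$)
$\frac{p{\left(J,-978 \right)}}{f{\left(52 - -27 \right)}} = \frac{\left(-100\right)^{2}}{24 + \left(52 - -27\right)} = \frac{10000}{24 + \left(52 + 27\right)} = \frac{10000}{24 + 79} = \frac{10000}{103}$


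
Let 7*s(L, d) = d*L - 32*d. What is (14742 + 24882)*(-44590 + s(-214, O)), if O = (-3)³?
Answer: -12104656512/7 ≈ -1.7292e+9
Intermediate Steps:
O = -27
s(L, d) = -32*d/7 + L*d/7 (s(L, d) = (d*L - 32*d)/7 = (L*d - 32*d)/7 = (-32*d + L*d)/7 = -32*d/7 + L*d/7)
(14742 + 24882)*(-44590 + s(-214, O)) = (14742 + 24882)*(-44590 + (⅐)*(-27)*(-32 - 214)) = 39624*(-44590 + (⅐)*(-27)*(-246)) = 39624*(-44590 + 6642/7) = 39624*(-305488/7) = -12104656512/7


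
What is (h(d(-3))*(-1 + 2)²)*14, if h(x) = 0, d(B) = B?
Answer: 0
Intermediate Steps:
(h(d(-3))*(-1 + 2)²)*14 = (0*(-1 + 2)²)*14 = (0*1²)*14 = (0*1)*14 = 0*14 = 0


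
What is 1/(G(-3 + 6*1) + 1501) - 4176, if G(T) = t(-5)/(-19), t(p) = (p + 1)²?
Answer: -119028509/28503 ≈ -4176.0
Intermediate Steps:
t(p) = (1 + p)²
G(T) = -16/19 (G(T) = (1 - 5)²/(-19) = (-4)²*(-1/19) = 16*(-1/19) = -16/19)
1/(G(-3 + 6*1) + 1501) - 4176 = 1/(-16/19 + 1501) - 4176 = 1/(28503/19) - 4176 = 19/28503 - 4176 = -119028509/28503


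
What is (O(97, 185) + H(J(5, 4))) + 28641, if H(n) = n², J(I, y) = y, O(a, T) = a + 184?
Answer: 28938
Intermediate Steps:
O(a, T) = 184 + a
(O(97, 185) + H(J(5, 4))) + 28641 = ((184 + 97) + 4²) + 28641 = (281 + 16) + 28641 = 297 + 28641 = 28938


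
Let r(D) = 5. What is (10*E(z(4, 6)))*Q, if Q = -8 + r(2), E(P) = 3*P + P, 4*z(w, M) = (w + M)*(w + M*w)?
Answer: -8400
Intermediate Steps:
z(w, M) = (M + w)*(w + M*w)/4 (z(w, M) = ((w + M)*(w + M*w))/4 = ((M + w)*(w + M*w))/4 = (M + w)*(w + M*w)/4)
E(P) = 4*P
Q = -3 (Q = -8 + 5 = -3)
(10*E(z(4, 6)))*Q = (10*(4*((¼)*4*(6 + 4 + 6² + 6*4))))*(-3) = (10*(4*((¼)*4*(6 + 4 + 36 + 24))))*(-3) = (10*(4*((¼)*4*70)))*(-3) = (10*(4*70))*(-3) = (10*280)*(-3) = 2800*(-3) = -8400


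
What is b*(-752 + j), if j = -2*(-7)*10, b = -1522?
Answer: 931464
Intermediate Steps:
j = 140 (j = 14*10 = 140)
b*(-752 + j) = -1522*(-752 + 140) = -1522*(-612) = 931464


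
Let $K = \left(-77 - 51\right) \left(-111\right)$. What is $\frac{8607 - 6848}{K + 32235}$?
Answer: $\frac{1759}{46443} \approx 0.037874$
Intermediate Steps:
$K = 14208$ ($K = \left(-128\right) \left(-111\right) = 14208$)
$\frac{8607 - 6848}{K + 32235} = \frac{8607 - 6848}{14208 + 32235} = \frac{1759}{46443}$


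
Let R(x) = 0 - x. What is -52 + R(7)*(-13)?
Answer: 39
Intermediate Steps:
R(x) = -x
-52 + R(7)*(-13) = -52 - 1*7*(-13) = -52 - 7*(-13) = -52 + 91 = 39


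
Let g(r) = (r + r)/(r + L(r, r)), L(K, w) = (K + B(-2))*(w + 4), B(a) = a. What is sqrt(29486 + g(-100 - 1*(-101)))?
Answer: sqrt(117942)/2 ≈ 171.71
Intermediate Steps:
L(K, w) = (-2 + K)*(4 + w) (L(K, w) = (K - 2)*(w + 4) = (-2 + K)*(4 + w))
g(r) = 2*r/(-8 + r**2 + 3*r) (g(r) = (r + r)/(r + (-8 - 2*r + 4*r + r*r)) = (2*r)/(r + (-8 - 2*r + 4*r + r**2)) = (2*r)/(r + (-8 + r**2 + 2*r)) = (2*r)/(-8 + r**2 + 3*r) = 2*r/(-8 + r**2 + 3*r))
sqrt(29486 + g(-100 - 1*(-101))) = sqrt(29486 + 2*(-100 - 1*(-101))/(-8 + (-100 - 1*(-101))**2 + 3*(-100 - 1*(-101)))) = sqrt(29486 + 2*(-100 + 101)/(-8 + (-100 + 101)**2 + 3*(-100 + 101))) = sqrt(29486 + 2*1/(-8 + 1**2 + 3*1)) = sqrt(29486 + 2*1/(-8 + 1 + 3)) = sqrt(29486 + 2*1/(-4)) = sqrt(29486 + 2*1*(-1/4)) = sqrt(29486 - 1/2) = sqrt(58971/2) = sqrt(117942)/2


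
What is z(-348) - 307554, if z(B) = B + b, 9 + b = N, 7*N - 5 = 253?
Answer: -2155119/7 ≈ -3.0787e+5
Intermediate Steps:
N = 258/7 (N = 5/7 + (1/7)*253 = 5/7 + 253/7 = 258/7 ≈ 36.857)
b = 195/7 (b = -9 + 258/7 = 195/7 ≈ 27.857)
z(B) = 195/7 + B (z(B) = B + 195/7 = 195/7 + B)
z(-348) - 307554 = (195/7 - 348) - 307554 = -2241/7 - 307554 = -2155119/7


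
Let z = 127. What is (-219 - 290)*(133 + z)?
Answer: -132340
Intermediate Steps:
(-219 - 290)*(133 + z) = (-219 - 290)*(133 + 127) = -509*260 = -132340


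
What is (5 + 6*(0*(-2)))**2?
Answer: 25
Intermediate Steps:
(5 + 6*(0*(-2)))**2 = (5 + 6*0)**2 = (5 + 0)**2 = 5**2 = 25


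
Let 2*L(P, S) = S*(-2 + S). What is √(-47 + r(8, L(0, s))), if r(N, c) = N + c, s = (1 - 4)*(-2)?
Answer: 3*I*√3 ≈ 5.1962*I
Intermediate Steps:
s = 6 (s = -3*(-2) = 6)
L(P, S) = S*(-2 + S)/2 (L(P, S) = (S*(-2 + S))/2 = S*(-2 + S)/2)
√(-47 + r(8, L(0, s))) = √(-47 + (8 + (½)*6*(-2 + 6))) = √(-47 + (8 + (½)*6*4)) = √(-47 + (8 + 12)) = √(-47 + 20) = √(-27) = 3*I*√3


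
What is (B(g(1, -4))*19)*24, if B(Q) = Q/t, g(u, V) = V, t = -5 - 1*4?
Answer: 608/3 ≈ 202.67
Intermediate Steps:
t = -9 (t = -5 - 4 = -9)
B(Q) = -Q/9 (B(Q) = Q/(-9) = Q*(-⅑) = -Q/9)
(B(g(1, -4))*19)*24 = (-⅑*(-4)*19)*24 = ((4/9)*19)*24 = (76/9)*24 = 608/3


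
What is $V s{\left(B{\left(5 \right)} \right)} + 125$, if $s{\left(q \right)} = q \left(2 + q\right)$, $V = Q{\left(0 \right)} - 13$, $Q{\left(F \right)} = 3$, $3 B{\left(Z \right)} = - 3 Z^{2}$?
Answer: $-5625$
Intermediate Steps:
$B{\left(Z \right)} = - Z^{2}$ ($B{\left(Z \right)} = \frac{\left(-3\right) Z^{2}}{3} = - Z^{2}$)
$V = -10$ ($V = 3 - 13 = -10$)
$V s{\left(B{\left(5 \right)} \right)} + 125 = - 10 - 5^{2} \left(2 - 5^{2}\right) + 125 = - 10 \left(-1\right) 25 \left(2 - 25\right) + 125 = - 10 \left(- 25 \left(2 - 25\right)\right) + 125 = - 10 \left(\left(-25\right) \left(-23\right)\right) + 125 = \left(-10\right) 575 + 125 = -5750 + 125 = -5625$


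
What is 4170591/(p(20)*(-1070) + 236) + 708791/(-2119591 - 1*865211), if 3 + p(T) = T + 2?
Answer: -45154459436/217306563 ≈ -207.79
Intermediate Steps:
p(T) = -1 + T (p(T) = -3 + (T + 2) = -3 + (2 + T) = -1 + T)
4170591/(p(20)*(-1070) + 236) + 708791/(-2119591 - 1*865211) = 4170591/((-1 + 20)*(-1070) + 236) + 708791/(-2119591 - 1*865211) = 4170591/(19*(-1070) + 236) + 708791/(-2119591 - 865211) = 4170591/(-20330 + 236) + 708791/(-2984802) = 4170591/(-20094) + 708791*(-1/2984802) = 4170591*(-1/20094) - 30817/129774 = -1390197/6698 - 30817/129774 = -45154459436/217306563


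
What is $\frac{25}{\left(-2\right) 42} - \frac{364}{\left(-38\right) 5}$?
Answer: $\frac{12913}{7980} \approx 1.6182$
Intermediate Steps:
$\frac{25}{\left(-2\right) 42} - \frac{364}{\left(-38\right) 5} = \frac{25}{-84} - \frac{364}{-190} = 25 \left(- \frac{1}{84}\right) - - \frac{182}{95} = - \frac{25}{84} + \frac{182}{95} = \frac{12913}{7980}$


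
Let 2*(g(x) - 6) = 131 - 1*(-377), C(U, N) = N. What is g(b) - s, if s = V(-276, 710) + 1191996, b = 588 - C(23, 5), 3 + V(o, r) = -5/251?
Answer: -299124978/251 ≈ -1.1917e+6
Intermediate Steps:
V(o, r) = -758/251 (V(o, r) = -3 - 5/251 = -758/251)
b = 583 (b = 588 - 1*5 = 588 - 5 = 583)
g(x) = 260 (g(x) = 6 + (131 - 1*(-377))/2 = 6 + (131 + 377)/2 = 6 + (1/2)*508 = 6 + 254 = 260)
s = 299190238/251 (s = -758/251 + 1191996 = 299190238/251 ≈ 1.1920e+6)
g(b) - s = 260 - 1*299190238/251 = 260 - 299190238/251 = -299124978/251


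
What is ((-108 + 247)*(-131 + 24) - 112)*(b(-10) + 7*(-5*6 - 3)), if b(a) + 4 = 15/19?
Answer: 66683250/19 ≈ 3.5096e+6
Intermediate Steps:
b(a) = -61/19 (b(a) = -4 + 15/19 = -61/19)
((-108 + 247)*(-131 + 24) - 112)*(b(-10) + 7*(-5*6 - 3)) = ((-108 + 247)*(-131 + 24) - 112)*(-61/19 + 7*(-5*6 - 3)) = (139*(-107) - 112)*(-61/19 + 7*(-30 - 3)) = (-14873 - 112)*(-61/19 + 7*(-33)) = -14985*(-61/19 - 231) = -14985*(-4450/19) = 66683250/19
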